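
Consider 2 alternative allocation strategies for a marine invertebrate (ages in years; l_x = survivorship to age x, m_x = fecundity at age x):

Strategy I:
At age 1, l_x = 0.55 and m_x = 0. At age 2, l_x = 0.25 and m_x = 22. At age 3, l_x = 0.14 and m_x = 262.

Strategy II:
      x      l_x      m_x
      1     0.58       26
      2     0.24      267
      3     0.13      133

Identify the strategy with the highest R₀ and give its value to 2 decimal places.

Strategy I: R₀ = 0.55×0 + 0.25×22 + 0.14×262 = 42.1800
Strategy II: R₀ = 0.58×26 + 0.24×267 + 0.13×133 = 96.4500
Highest R₀: strategy II with 96.4500.

96.45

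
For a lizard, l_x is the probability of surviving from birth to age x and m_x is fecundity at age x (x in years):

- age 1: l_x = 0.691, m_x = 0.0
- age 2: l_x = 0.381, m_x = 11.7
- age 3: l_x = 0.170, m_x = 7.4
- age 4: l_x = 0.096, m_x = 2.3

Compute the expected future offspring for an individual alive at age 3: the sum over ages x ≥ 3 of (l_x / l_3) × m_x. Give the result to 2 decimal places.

l_3 = 0.170. Conditional survival from age 3 to x is l_x / l_3.
  x=3: (0.170/0.170) × 7.4 = 7.4000
  x=4: (0.096/0.170) × 2.3 = 1.2988
Sum = 7.4000 + 1.2988 = 8.6988

8.70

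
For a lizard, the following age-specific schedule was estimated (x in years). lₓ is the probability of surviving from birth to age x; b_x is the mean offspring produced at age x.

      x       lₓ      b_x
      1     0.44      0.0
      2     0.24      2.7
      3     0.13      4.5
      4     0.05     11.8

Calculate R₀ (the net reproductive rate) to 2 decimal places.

1.82

R₀ = Σ lₓ b_x:
  age 1: 0.44 × 0.0 = 0.0000
  age 2: 0.24 × 2.7 = 0.6480
  age 3: 0.13 × 4.5 = 0.5850
  age 4: 0.05 × 11.8 = 0.5900
R₀ = 0.0000 + 0.6480 + 0.5850 + 0.5900 = 1.8230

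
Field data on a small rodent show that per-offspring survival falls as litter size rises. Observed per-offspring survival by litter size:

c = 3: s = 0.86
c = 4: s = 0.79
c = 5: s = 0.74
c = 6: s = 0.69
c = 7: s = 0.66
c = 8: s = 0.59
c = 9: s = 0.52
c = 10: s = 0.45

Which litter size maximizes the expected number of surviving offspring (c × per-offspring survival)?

Expected surviving offspring = c × s(c):
  c=3: 3 × 0.86 = 2.580
  c=4: 4 × 0.79 = 3.160
  c=5: 5 × 0.74 = 3.700
  c=6: 6 × 0.69 = 4.140
  c=7: 7 × 0.66 = 4.620
  c=8: 8 × 0.59 = 4.720
  c=9: 9 × 0.52 = 4.680
  c=10: 10 × 0.45 = 4.500
Maximum at c = 8 (4.720 surviving offspring).

8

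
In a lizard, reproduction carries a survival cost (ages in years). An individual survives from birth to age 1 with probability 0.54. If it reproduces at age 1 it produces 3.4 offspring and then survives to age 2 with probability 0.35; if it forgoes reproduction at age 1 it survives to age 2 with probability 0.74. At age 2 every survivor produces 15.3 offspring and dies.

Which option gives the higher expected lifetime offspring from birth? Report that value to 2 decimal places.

breed at age 1: R₀ = 0.54 × (3.4 + 0.35 × 15.3) = 0.54 × 8.7550 = 4.7277
delay to age 2: R₀ = 0.54 × (0.74 × 15.3) = 0.54 × 11.3220 = 6.1139
Higher: delay to age 2 (6.1139).

6.11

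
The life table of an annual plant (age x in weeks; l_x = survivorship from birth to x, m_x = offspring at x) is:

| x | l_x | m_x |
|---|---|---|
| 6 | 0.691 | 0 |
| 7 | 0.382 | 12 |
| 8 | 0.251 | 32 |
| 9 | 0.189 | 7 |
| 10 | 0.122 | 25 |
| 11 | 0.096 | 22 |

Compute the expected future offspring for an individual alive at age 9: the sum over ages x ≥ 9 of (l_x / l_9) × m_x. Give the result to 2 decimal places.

l_9 = 0.189. Conditional survival from age 9 to x is l_x / l_9.
  x=9: (0.189/0.189) × 7 = 7.0000
  x=10: (0.122/0.189) × 25 = 16.1376
  x=11: (0.096/0.189) × 22 = 11.1746
Sum = 7.0000 + 16.1376 + 11.1746 = 34.3122

34.31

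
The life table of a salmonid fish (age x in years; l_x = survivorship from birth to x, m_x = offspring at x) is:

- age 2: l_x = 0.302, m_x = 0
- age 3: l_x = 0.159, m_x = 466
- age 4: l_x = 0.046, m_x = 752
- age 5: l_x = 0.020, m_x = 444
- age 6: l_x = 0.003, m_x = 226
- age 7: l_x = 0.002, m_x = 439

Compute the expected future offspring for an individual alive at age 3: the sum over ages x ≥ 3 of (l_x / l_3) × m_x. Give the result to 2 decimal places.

l_3 = 0.159. Conditional survival from age 3 to x is l_x / l_3.
  x=3: (0.159/0.159) × 466 = 466.0000
  x=4: (0.046/0.159) × 752 = 217.5597
  x=5: (0.020/0.159) × 444 = 55.8491
  x=6: (0.003/0.159) × 226 = 4.2642
  x=7: (0.002/0.159) × 439 = 5.5220
Sum = 466.0000 + 217.5597 + 55.8491 + 4.2642 + 5.5220 = 749.1950

749.19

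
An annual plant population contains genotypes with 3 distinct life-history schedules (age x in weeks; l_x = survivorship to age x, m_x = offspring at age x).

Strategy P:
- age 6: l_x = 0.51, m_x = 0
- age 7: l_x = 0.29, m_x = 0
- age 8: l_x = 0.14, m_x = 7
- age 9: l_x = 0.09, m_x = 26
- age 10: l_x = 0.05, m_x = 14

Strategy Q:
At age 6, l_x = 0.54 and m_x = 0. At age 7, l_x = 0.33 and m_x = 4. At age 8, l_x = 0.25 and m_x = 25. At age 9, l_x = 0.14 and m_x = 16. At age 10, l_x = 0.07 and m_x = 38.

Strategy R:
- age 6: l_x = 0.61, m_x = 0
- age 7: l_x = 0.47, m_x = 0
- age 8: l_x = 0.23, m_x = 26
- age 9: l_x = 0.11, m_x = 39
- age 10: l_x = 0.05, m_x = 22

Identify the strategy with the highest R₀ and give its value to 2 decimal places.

Strategy P: R₀ = 0.51×0 + 0.29×0 + 0.14×7 + 0.09×26 + 0.05×14 = 4.0200
Strategy Q: R₀ = 0.54×0 + 0.33×4 + 0.25×25 + 0.14×16 + 0.07×38 = 12.4700
Strategy R: R₀ = 0.61×0 + 0.47×0 + 0.23×26 + 0.11×39 + 0.05×22 = 11.3700
Highest R₀: strategy Q with 12.4700.

12.47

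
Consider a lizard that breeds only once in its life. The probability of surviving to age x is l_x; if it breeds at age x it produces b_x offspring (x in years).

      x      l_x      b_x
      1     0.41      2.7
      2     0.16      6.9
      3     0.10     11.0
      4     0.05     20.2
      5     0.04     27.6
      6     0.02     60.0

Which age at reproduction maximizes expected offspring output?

Expected offspring if breeding at age x = l_x × b_x:
  age 1: 0.41 × 2.7 = 1.107
  age 2: 0.16 × 6.9 = 1.104
  age 3: 0.10 × 11.0 = 1.100
  age 4: 0.05 × 20.2 = 1.010
  age 5: 0.04 × 27.6 = 1.104
  age 6: 0.02 × 60.0 = 1.200
Maximum at age 6 (1.200).

6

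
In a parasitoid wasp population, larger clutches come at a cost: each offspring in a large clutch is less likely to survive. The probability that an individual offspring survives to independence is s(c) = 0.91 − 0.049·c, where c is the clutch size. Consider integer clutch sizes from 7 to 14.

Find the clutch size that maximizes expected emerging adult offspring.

9

Expected emerging adult offspring = c × s(c):
  c=7: 7 × 0.567 = 3.969
  c=8: 8 × 0.518 = 4.144
  c=9: 9 × 0.469 = 4.221
  c=10: 10 × 0.420 = 4.200
  c=11: 11 × 0.371 = 4.081
  c=12: 12 × 0.322 = 3.864
  c=13: 13 × 0.273 = 3.549
  c=14: 14 × 0.224 = 3.136
Maximum at c = 9 (4.221 emerging adult offspring).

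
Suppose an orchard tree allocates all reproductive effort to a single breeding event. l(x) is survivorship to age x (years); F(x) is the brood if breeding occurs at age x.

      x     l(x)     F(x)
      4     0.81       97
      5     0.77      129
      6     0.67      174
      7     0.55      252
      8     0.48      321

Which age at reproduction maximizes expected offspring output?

8

Expected offspring if breeding at age x = l(x) × F(x):
  age 4: 0.81 × 97 = 78.570
  age 5: 0.77 × 129 = 99.330
  age 6: 0.67 × 174 = 116.580
  age 7: 0.55 × 252 = 138.600
  age 8: 0.48 × 321 = 154.080
Maximum at age 8 (154.080).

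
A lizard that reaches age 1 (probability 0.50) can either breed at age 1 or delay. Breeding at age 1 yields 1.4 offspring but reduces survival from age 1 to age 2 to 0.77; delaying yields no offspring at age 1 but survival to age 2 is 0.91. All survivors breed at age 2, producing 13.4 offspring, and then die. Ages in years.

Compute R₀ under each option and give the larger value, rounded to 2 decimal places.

breed at age 1: R₀ = 0.50 × (1.4 + 0.77 × 13.4) = 0.50 × 11.7180 = 5.8590
delay to age 2: R₀ = 0.50 × (0.91 × 13.4) = 0.50 × 12.1940 = 6.0970
Higher: delay to age 2 (6.0970).

6.10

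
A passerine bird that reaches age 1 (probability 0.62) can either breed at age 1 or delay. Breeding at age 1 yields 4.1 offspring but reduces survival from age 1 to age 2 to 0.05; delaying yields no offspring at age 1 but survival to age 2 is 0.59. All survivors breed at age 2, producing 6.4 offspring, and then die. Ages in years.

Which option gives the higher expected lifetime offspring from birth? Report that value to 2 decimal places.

2.74

breed at age 1: R₀ = 0.62 × (4.1 + 0.05 × 6.4) = 0.62 × 4.4200 = 2.7404
delay to age 2: R₀ = 0.62 × (0.59 × 6.4) = 0.62 × 3.7760 = 2.3411
Higher: breed at age 1 (2.7404).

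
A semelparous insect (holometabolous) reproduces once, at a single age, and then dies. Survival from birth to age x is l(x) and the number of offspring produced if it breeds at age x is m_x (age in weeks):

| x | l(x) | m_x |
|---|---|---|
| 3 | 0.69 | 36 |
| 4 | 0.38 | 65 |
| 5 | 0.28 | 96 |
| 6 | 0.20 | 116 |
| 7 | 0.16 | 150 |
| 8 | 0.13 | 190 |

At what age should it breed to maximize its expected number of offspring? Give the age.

Expected offspring if breeding at age x = l(x) × m_x:
  age 3: 0.69 × 36 = 24.840
  age 4: 0.38 × 65 = 24.700
  age 5: 0.28 × 96 = 26.880
  age 6: 0.20 × 116 = 23.200
  age 7: 0.16 × 150 = 24.000
  age 8: 0.13 × 190 = 24.700
Maximum at age 5 (26.880).

5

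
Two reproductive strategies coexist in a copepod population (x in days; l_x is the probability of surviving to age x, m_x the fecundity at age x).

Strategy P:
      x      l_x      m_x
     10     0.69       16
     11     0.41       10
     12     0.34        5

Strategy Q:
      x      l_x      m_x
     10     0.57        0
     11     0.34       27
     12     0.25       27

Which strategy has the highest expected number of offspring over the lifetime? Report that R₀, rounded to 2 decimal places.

Strategy P: R₀ = 0.69×16 + 0.41×10 + 0.34×5 = 16.8400
Strategy Q: R₀ = 0.57×0 + 0.34×27 + 0.25×27 = 15.9300
Highest R₀: strategy P with 16.8400.

16.84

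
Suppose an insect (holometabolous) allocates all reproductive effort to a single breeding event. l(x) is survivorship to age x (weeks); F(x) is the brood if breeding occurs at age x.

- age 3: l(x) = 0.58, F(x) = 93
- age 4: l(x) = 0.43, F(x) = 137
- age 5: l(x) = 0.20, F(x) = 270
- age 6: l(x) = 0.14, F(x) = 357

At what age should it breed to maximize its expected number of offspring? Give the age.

4

Expected offspring if breeding at age x = l(x) × F(x):
  age 3: 0.58 × 93 = 53.940
  age 4: 0.43 × 137 = 58.910
  age 5: 0.20 × 270 = 54.000
  age 6: 0.14 × 357 = 49.980
Maximum at age 4 (58.910).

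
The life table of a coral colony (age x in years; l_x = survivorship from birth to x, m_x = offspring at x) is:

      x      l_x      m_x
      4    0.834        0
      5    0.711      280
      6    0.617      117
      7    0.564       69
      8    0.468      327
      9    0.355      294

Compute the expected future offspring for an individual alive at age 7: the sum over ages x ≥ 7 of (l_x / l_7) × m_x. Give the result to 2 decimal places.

l_7 = 0.564. Conditional survival from age 7 to x is l_x / l_7.
  x=7: (0.564/0.564) × 69 = 69.0000
  x=8: (0.468/0.564) × 327 = 271.3404
  x=9: (0.355/0.564) × 294 = 185.0532
Sum = 69.0000 + 271.3404 + 185.0532 = 525.3936

525.39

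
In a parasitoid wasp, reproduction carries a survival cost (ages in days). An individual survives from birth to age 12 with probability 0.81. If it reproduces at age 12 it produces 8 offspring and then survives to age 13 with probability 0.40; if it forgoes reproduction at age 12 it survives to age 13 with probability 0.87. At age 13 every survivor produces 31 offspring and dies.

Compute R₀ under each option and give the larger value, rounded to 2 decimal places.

breed at age 12: R₀ = 0.81 × (8 + 0.40 × 31) = 0.81 × 20.4000 = 16.5240
delay to age 13: R₀ = 0.81 × (0.87 × 31) = 0.81 × 26.9700 = 21.8457
Higher: delay to age 13 (21.8457).

21.85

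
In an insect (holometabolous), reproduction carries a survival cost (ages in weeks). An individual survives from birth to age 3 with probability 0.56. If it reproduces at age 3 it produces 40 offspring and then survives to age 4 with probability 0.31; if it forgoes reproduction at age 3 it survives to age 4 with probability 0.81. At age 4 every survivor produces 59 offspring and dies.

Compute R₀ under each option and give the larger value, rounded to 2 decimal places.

breed at age 3: R₀ = 0.56 × (40 + 0.31 × 59) = 0.56 × 58.2900 = 32.6424
delay to age 4: R₀ = 0.56 × (0.81 × 59) = 0.56 × 47.7900 = 26.7624
Higher: breed at age 3 (32.6424).

32.64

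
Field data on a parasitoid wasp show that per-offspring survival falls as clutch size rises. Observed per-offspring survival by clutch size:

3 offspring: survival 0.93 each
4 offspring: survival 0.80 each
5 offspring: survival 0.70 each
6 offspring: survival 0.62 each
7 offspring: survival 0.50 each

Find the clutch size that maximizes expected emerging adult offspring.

6

Expected emerging adult offspring = c × s(c):
  c=3: 3 × 0.93 = 2.790
  c=4: 4 × 0.80 = 3.200
  c=5: 5 × 0.70 = 3.500
  c=6: 6 × 0.62 = 3.720
  c=7: 7 × 0.50 = 3.500
Maximum at c = 6 (3.720 emerging adult offspring).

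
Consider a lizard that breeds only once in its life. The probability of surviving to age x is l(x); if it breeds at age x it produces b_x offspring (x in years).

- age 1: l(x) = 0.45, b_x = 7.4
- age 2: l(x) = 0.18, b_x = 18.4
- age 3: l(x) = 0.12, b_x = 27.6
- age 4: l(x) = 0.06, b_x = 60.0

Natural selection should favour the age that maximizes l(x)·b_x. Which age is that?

Expected offspring if breeding at age x = l(x) × b_x:
  age 1: 0.45 × 7.4 = 3.330
  age 2: 0.18 × 18.4 = 3.312
  age 3: 0.12 × 27.6 = 3.312
  age 4: 0.06 × 60.0 = 3.600
Maximum at age 4 (3.600).

4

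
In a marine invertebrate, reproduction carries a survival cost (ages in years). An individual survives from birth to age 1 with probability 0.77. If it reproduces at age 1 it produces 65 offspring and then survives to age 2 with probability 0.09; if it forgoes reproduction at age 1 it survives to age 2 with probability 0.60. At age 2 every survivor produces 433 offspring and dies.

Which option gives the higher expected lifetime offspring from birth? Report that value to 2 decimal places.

breed at age 1: R₀ = 0.77 × (65 + 0.09 × 433) = 0.77 × 103.9700 = 80.0569
delay to age 2: R₀ = 0.77 × (0.60 × 433) = 0.77 × 259.8000 = 200.0460
Higher: delay to age 2 (200.0460).

200.05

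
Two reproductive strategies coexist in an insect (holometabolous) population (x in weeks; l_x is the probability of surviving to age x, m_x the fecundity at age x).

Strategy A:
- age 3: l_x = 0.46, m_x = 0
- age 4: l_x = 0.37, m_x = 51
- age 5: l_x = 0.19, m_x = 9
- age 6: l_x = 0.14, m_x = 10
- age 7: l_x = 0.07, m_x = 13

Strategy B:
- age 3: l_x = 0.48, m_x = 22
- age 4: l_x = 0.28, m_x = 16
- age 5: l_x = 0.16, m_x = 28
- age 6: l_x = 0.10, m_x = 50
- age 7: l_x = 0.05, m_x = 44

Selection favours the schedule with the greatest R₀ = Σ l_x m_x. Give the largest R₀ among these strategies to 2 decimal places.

Strategy A: R₀ = 0.46×0 + 0.37×51 + 0.19×9 + 0.14×10 + 0.07×13 = 22.8900
Strategy B: R₀ = 0.48×22 + 0.28×16 + 0.16×28 + 0.10×50 + 0.05×44 = 26.7200
Highest R₀: strategy B with 26.7200.

26.72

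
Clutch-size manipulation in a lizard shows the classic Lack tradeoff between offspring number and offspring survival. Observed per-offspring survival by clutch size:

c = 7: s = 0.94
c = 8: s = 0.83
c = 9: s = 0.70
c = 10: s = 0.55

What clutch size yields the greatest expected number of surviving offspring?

8

Expected surviving offspring = c × s(c):
  c=7: 7 × 0.94 = 6.580
  c=8: 8 × 0.83 = 6.640
  c=9: 9 × 0.70 = 6.300
  c=10: 10 × 0.55 = 5.500
Maximum at c = 8 (6.640 surviving offspring).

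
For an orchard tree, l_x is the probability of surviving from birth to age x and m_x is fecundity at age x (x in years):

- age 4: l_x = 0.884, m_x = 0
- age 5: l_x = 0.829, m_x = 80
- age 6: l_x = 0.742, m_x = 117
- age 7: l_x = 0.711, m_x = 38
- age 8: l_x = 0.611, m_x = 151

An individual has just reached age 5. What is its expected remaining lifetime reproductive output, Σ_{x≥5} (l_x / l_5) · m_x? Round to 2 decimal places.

l_5 = 0.829. Conditional survival from age 5 to x is l_x / l_5.
  x=5: (0.829/0.829) × 80 = 80.0000
  x=6: (0.742/0.829) × 117 = 104.7214
  x=7: (0.711/0.829) × 38 = 32.5911
  x=8: (0.611/0.829) × 151 = 111.2919
Sum = 80.0000 + 104.7214 + 32.5911 + 111.2919 = 328.6043

328.60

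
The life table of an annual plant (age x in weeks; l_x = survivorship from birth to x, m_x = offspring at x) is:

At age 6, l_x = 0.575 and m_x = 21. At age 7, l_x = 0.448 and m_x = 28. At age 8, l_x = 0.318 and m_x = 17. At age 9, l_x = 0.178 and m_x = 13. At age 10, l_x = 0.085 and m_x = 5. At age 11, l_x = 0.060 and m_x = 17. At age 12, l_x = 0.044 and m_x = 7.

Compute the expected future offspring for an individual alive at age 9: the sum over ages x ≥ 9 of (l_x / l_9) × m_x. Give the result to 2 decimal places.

l_9 = 0.178. Conditional survival from age 9 to x is l_x / l_9.
  x=9: (0.178/0.178) × 13 = 13.0000
  x=10: (0.085/0.178) × 5 = 2.3876
  x=11: (0.060/0.178) × 17 = 5.7303
  x=12: (0.044/0.178) × 7 = 1.7303
Sum = 13.0000 + 2.3876 + 5.7303 + 1.7303 = 22.8483

22.85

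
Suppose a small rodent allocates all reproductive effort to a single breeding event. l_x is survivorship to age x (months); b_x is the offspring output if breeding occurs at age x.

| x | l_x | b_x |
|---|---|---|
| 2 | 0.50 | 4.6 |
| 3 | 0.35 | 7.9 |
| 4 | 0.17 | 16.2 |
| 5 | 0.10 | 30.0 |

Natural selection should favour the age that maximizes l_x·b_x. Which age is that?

Expected offspring if breeding at age x = l_x × b_x:
  age 2: 0.50 × 4.6 = 2.300
  age 3: 0.35 × 7.9 = 2.765
  age 4: 0.17 × 16.2 = 2.754
  age 5: 0.10 × 30.0 = 3.000
Maximum at age 5 (3.000).

5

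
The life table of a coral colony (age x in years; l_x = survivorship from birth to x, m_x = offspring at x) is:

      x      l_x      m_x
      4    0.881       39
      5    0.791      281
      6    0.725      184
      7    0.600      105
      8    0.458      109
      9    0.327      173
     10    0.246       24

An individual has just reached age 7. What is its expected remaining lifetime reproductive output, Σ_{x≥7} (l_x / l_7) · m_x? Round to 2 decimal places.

l_7 = 0.600. Conditional survival from age 7 to x is l_x / l_7.
  x=7: (0.600/0.600) × 105 = 105.0000
  x=8: (0.458/0.600) × 109 = 83.2033
  x=9: (0.327/0.600) × 173 = 94.2850
  x=10: (0.246/0.600) × 24 = 9.8400
Sum = 105.0000 + 83.2033 + 94.2850 + 9.8400 = 292.3283

292.33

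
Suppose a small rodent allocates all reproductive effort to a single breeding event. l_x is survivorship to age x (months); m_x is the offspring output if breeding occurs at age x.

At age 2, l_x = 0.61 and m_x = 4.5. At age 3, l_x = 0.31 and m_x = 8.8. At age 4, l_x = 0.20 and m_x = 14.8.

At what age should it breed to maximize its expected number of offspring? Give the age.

4

Expected offspring if breeding at age x = l_x × m_x:
  age 2: 0.61 × 4.5 = 2.745
  age 3: 0.31 × 8.8 = 2.728
  age 4: 0.20 × 14.8 = 2.960
Maximum at age 4 (2.960).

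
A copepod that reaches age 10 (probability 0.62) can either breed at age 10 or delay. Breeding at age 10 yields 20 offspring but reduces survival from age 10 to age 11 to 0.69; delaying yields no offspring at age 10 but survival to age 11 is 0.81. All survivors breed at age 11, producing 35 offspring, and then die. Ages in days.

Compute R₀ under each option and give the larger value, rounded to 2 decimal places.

27.37

breed at age 10: R₀ = 0.62 × (20 + 0.69 × 35) = 0.62 × 44.1500 = 27.3730
delay to age 11: R₀ = 0.62 × (0.81 × 35) = 0.62 × 28.3500 = 17.5770
Higher: breed at age 10 (27.3730).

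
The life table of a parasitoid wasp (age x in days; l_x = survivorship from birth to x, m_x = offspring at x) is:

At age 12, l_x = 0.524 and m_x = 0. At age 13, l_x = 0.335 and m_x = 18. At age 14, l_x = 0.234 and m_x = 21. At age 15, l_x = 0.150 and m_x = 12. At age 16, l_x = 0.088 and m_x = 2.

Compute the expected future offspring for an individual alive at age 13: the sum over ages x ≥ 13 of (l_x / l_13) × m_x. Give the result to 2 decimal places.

38.57

l_13 = 0.335. Conditional survival from age 13 to x is l_x / l_13.
  x=13: (0.335/0.335) × 18 = 18.0000
  x=14: (0.234/0.335) × 21 = 14.6687
  x=15: (0.150/0.335) × 12 = 5.3731
  x=16: (0.088/0.335) × 2 = 0.5254
Sum = 18.0000 + 14.6687 + 5.3731 + 0.5254 = 38.5672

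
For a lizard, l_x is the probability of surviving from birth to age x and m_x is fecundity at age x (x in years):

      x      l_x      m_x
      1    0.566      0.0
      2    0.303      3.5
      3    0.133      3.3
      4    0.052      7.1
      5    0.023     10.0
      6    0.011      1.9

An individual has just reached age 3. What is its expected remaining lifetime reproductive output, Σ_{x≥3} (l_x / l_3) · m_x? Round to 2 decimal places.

l_3 = 0.133. Conditional survival from age 3 to x is l_x / l_3.
  x=3: (0.133/0.133) × 3.3 = 3.3000
  x=4: (0.052/0.133) × 7.1 = 2.7759
  x=5: (0.023/0.133) × 10.0 = 1.7293
  x=6: (0.011/0.133) × 1.9 = 0.1571
Sum = 3.3000 + 2.7759 + 1.7293 + 0.1571 = 7.9624

7.96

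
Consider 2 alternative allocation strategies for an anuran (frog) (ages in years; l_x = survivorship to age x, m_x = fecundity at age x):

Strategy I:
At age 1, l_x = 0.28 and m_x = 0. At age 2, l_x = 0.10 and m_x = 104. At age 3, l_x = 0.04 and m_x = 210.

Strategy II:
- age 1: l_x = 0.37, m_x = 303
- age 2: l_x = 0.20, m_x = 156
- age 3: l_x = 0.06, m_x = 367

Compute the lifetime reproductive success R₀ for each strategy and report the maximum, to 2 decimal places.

Strategy I: R₀ = 0.28×0 + 0.10×104 + 0.04×210 = 18.8000
Strategy II: R₀ = 0.37×303 + 0.20×156 + 0.06×367 = 165.3300
Highest R₀: strategy II with 165.3300.

165.33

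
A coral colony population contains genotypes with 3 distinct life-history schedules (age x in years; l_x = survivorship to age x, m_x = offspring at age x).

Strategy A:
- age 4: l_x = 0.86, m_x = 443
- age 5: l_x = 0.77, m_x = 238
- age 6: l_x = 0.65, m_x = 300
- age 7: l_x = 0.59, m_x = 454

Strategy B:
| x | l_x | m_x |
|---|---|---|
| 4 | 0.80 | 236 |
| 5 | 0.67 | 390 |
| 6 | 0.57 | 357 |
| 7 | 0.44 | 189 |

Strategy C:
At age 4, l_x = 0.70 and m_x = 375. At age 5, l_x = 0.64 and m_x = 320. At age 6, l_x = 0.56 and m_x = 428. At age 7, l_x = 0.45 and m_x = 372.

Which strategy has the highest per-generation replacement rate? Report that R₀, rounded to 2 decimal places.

1027.10

Strategy A: R₀ = 0.86×443 + 0.77×238 + 0.65×300 + 0.59×454 = 1027.1000
Strategy B: R₀ = 0.80×236 + 0.67×390 + 0.57×357 + 0.44×189 = 736.7500
Strategy C: R₀ = 0.70×375 + 0.64×320 + 0.56×428 + 0.45×372 = 874.3800
Highest R₀: strategy A with 1027.1000.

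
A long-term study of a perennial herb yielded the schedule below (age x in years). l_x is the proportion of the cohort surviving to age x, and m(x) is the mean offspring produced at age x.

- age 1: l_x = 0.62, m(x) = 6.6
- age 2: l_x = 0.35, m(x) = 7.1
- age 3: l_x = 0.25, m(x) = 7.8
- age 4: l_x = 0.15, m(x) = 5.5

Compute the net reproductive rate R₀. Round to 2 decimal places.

9.35

R₀ = Σ l_x m(x):
  age 1: 0.62 × 6.6 = 4.0920
  age 2: 0.35 × 7.1 = 2.4850
  age 3: 0.25 × 7.8 = 1.9500
  age 4: 0.15 × 5.5 = 0.8250
R₀ = 4.0920 + 2.4850 + 1.9500 + 0.8250 = 9.3520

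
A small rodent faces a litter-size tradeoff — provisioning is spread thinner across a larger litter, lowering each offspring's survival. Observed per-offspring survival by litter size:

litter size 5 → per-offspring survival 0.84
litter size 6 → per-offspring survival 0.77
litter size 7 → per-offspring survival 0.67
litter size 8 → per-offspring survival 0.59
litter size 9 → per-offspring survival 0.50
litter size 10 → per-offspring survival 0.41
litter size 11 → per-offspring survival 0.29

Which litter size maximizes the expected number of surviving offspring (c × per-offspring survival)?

8

Expected surviving offspring = c × s(c):
  c=5: 5 × 0.84 = 4.200
  c=6: 6 × 0.77 = 4.620
  c=7: 7 × 0.67 = 4.690
  c=8: 8 × 0.59 = 4.720
  c=9: 9 × 0.50 = 4.500
  c=10: 10 × 0.41 = 4.100
  c=11: 11 × 0.29 = 3.190
Maximum at c = 8 (4.720 surviving offspring).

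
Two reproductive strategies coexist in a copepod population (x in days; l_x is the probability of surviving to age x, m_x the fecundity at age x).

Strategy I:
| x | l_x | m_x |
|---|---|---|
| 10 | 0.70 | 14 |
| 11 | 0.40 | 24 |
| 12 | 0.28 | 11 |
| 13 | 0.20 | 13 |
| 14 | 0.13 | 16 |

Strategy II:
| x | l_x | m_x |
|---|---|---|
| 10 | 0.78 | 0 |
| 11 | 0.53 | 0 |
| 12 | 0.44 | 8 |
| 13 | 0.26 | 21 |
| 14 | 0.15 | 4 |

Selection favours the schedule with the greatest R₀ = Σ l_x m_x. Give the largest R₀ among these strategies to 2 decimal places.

27.16

Strategy I: R₀ = 0.70×14 + 0.40×24 + 0.28×11 + 0.20×13 + 0.13×16 = 27.1600
Strategy II: R₀ = 0.78×0 + 0.53×0 + 0.44×8 + 0.26×21 + 0.15×4 = 9.5800
Highest R₀: strategy I with 27.1600.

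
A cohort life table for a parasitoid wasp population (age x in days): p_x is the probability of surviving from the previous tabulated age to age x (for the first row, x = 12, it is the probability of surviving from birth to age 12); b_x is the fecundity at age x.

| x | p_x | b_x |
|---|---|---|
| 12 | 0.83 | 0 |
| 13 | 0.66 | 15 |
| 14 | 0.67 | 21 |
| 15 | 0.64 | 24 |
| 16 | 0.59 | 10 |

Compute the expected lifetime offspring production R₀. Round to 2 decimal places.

Survivorship from birth: l_x = p_12·p_13·…·p_x.
  l_12 = 0.83000
  l_13 = 0.54780
  l_14 = 0.36703
  l_15 = 0.23490
  l_16 = 0.13859
R₀ = Σ l_x b_x:
  age 12: 0.83000 × 0 = 0.0000
  age 13: 0.54780 × 15 = 8.2170
  age 14: 0.36703 × 21 = 7.7076
  age 15: 0.23490 × 24 = 5.6376
  age 16: 0.13859 × 10 = 1.3859
R₀ = 0.0000 + 8.2170 + 7.7076 + 5.6376 + 1.3859 = 22.9481

22.95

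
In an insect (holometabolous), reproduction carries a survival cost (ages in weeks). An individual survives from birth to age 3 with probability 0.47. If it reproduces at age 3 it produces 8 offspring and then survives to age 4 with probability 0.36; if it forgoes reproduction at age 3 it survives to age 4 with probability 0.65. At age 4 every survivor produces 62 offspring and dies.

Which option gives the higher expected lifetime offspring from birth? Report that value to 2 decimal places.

18.94

breed at age 3: R₀ = 0.47 × (8 + 0.36 × 62) = 0.47 × 30.3200 = 14.2504
delay to age 4: R₀ = 0.47 × (0.65 × 62) = 0.47 × 40.3000 = 18.9410
Higher: delay to age 4 (18.9410).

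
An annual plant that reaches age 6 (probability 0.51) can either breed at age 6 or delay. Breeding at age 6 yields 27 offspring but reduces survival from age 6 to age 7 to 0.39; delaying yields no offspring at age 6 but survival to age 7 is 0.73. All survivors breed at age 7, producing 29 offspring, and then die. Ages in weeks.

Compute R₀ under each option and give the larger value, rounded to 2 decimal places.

19.54

breed at age 6: R₀ = 0.51 × (27 + 0.39 × 29) = 0.51 × 38.3100 = 19.5381
delay to age 7: R₀ = 0.51 × (0.73 × 29) = 0.51 × 21.1700 = 10.7967
Higher: breed at age 6 (19.5381).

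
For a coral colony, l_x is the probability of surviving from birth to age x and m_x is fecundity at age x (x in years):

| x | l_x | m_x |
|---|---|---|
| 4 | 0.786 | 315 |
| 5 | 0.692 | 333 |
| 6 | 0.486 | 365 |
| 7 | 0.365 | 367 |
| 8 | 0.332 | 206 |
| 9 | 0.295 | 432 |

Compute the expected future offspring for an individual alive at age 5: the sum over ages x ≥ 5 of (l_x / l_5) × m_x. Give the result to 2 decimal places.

l_5 = 0.692. Conditional survival from age 5 to x is l_x / l_5.
  x=5: (0.692/0.692) × 333 = 333.0000
  x=6: (0.486/0.692) × 365 = 256.3439
  x=7: (0.365/0.692) × 367 = 193.5766
  x=8: (0.332/0.692) × 206 = 98.8324
  x=9: (0.295/0.692) × 432 = 184.1618
Sum = 333.0000 + 256.3439 + 193.5766 + 98.8324 + 184.1618 = 1065.9147

1065.91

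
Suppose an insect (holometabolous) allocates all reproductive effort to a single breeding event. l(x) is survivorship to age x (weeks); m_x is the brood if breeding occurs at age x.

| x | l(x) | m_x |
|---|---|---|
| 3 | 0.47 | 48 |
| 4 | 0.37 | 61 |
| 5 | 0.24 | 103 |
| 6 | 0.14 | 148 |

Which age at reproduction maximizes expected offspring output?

5

Expected offspring if breeding at age x = l(x) × m_x:
  age 3: 0.47 × 48 = 22.560
  age 4: 0.37 × 61 = 22.570
  age 5: 0.24 × 103 = 24.720
  age 6: 0.14 × 148 = 20.720
Maximum at age 5 (24.720).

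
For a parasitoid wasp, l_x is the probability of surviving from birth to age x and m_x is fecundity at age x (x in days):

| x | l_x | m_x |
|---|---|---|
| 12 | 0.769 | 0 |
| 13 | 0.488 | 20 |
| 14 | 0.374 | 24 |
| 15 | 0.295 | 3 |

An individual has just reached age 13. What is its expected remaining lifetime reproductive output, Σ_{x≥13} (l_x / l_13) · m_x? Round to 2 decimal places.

l_13 = 0.488. Conditional survival from age 13 to x is l_x / l_13.
  x=13: (0.488/0.488) × 20 = 20.0000
  x=14: (0.374/0.488) × 24 = 18.3934
  x=15: (0.295/0.488) × 3 = 1.8135
Sum = 20.0000 + 18.3934 + 1.8135 = 40.2070

40.21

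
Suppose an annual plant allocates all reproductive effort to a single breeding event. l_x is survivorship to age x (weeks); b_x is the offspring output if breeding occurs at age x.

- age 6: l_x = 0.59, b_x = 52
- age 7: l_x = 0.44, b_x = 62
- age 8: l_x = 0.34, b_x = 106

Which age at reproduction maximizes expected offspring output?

Expected offspring if breeding at age x = l_x × b_x:
  age 6: 0.59 × 52 = 30.680
  age 7: 0.44 × 62 = 27.280
  age 8: 0.34 × 106 = 36.040
Maximum at age 8 (36.040).

8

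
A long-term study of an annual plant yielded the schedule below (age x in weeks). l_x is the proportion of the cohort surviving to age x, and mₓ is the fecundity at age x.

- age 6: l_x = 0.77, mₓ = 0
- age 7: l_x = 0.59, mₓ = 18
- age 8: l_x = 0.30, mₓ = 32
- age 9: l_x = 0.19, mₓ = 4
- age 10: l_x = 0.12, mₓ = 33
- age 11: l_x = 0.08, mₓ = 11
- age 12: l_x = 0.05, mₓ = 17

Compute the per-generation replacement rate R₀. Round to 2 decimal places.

R₀ = Σ l_x mₓ:
  age 6: 0.77 × 0 = 0.0000
  age 7: 0.59 × 18 = 10.6200
  age 8: 0.30 × 32 = 9.6000
  age 9: 0.19 × 4 = 0.7600
  age 10: 0.12 × 33 = 3.9600
  age 11: 0.08 × 11 = 0.8800
  age 12: 0.05 × 17 = 0.8500
R₀ = 0.0000 + 10.6200 + 9.6000 + 0.7600 + 3.9600 + 0.8800 + 0.8500 = 26.6700

26.67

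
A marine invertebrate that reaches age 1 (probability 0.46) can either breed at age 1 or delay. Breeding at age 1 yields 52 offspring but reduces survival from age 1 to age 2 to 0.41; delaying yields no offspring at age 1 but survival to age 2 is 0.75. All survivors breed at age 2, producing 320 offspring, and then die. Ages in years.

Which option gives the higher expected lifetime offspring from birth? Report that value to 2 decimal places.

breed at age 1: R₀ = 0.46 × (52 + 0.41 × 320) = 0.46 × 183.2000 = 84.2720
delay to age 2: R₀ = 0.46 × (0.75 × 320) = 0.46 × 240.0000 = 110.4000
Higher: delay to age 2 (110.4000).

110.40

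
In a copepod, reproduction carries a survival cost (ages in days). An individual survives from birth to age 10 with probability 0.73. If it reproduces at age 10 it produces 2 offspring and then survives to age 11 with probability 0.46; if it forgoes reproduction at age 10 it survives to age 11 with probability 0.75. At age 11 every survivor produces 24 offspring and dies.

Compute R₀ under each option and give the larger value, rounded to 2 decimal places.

breed at age 10: R₀ = 0.73 × (2 + 0.46 × 24) = 0.73 × 13.0400 = 9.5192
delay to age 11: R₀ = 0.73 × (0.75 × 24) = 0.73 × 18.0000 = 13.1400
Higher: delay to age 11 (13.1400).

13.14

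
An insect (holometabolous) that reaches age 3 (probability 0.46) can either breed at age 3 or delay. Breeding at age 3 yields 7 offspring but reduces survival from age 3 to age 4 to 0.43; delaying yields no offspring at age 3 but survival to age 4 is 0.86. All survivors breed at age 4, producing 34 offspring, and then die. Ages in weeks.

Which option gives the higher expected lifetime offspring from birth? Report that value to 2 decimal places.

13.45

breed at age 3: R₀ = 0.46 × (7 + 0.43 × 34) = 0.46 × 21.6200 = 9.9452
delay to age 4: R₀ = 0.46 × (0.86 × 34) = 0.46 × 29.2400 = 13.4504
Higher: delay to age 4 (13.4504).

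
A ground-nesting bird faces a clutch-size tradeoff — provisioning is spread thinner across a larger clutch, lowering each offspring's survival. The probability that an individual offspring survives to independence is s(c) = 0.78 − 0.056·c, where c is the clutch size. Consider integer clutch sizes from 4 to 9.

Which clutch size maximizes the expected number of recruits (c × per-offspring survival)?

7

Expected recruits = c × s(c):
  c=4: 4 × 0.556 = 2.224
  c=5: 5 × 0.500 = 2.500
  c=6: 6 × 0.444 = 2.664
  c=7: 7 × 0.388 = 2.716
  c=8: 8 × 0.332 = 2.656
  c=9: 9 × 0.276 = 2.484
Maximum at c = 7 (2.716 recruits).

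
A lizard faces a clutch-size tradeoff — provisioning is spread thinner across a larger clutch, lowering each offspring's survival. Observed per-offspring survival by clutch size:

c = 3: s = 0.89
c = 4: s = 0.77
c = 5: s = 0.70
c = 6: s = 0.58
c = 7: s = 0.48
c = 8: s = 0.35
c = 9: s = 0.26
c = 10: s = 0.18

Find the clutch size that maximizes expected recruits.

Expected recruits = c × s(c):
  c=3: 3 × 0.89 = 2.670
  c=4: 4 × 0.77 = 3.080
  c=5: 5 × 0.70 = 3.500
  c=6: 6 × 0.58 = 3.480
  c=7: 7 × 0.48 = 3.360
  c=8: 8 × 0.35 = 2.800
  c=9: 9 × 0.26 = 2.340
  c=10: 10 × 0.18 = 1.800
Maximum at c = 5 (3.500 recruits).

5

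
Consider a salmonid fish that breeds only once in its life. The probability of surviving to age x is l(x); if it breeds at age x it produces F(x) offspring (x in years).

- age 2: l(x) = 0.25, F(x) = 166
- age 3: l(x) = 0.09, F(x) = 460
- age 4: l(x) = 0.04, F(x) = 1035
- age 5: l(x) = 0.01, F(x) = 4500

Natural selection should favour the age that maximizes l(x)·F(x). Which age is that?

5

Expected offspring if breeding at age x = l(x) × F(x):
  age 2: 0.25 × 166 = 41.500
  age 3: 0.09 × 460 = 41.400
  age 4: 0.04 × 1035 = 41.400
  age 5: 0.01 × 4500 = 45.000
Maximum at age 5 (45.000).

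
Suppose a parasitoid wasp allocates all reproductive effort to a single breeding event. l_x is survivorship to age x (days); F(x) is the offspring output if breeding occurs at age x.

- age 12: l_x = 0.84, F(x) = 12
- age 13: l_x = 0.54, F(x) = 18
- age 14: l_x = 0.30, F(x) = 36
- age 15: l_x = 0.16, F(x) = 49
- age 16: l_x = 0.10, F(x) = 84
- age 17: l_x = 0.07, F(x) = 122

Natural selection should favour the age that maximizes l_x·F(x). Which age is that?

14

Expected offspring if breeding at age x = l_x × F(x):
  age 12: 0.84 × 12 = 10.080
  age 13: 0.54 × 18 = 9.720
  age 14: 0.30 × 36 = 10.800
  age 15: 0.16 × 49 = 7.840
  age 16: 0.10 × 84 = 8.400
  age 17: 0.07 × 122 = 8.540
Maximum at age 14 (10.800).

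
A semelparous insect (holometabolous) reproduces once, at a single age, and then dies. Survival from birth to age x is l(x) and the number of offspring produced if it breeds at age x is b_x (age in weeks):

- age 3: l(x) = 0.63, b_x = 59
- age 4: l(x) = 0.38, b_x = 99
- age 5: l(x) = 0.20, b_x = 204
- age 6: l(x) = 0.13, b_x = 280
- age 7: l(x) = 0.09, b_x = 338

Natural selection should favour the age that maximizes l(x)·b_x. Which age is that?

Expected offspring if breeding at age x = l(x) × b_x:
  age 3: 0.63 × 59 = 37.170
  age 4: 0.38 × 99 = 37.620
  age 5: 0.20 × 204 = 40.800
  age 6: 0.13 × 280 = 36.400
  age 7: 0.09 × 338 = 30.420
Maximum at age 5 (40.800).

5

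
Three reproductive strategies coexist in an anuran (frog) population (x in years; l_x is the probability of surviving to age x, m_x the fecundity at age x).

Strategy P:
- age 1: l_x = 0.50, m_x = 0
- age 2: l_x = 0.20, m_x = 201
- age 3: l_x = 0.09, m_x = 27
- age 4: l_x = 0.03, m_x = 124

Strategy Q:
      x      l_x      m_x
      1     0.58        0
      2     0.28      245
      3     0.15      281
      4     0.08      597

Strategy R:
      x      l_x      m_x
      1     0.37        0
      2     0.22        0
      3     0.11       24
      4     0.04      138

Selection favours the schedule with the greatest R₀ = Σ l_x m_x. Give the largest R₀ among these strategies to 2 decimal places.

Strategy P: R₀ = 0.50×0 + 0.20×201 + 0.09×27 + 0.03×124 = 46.3500
Strategy Q: R₀ = 0.58×0 + 0.28×245 + 0.15×281 + 0.08×597 = 158.5100
Strategy R: R₀ = 0.37×0 + 0.22×0 + 0.11×24 + 0.04×138 = 8.1600
Highest R₀: strategy Q with 158.5100.

158.51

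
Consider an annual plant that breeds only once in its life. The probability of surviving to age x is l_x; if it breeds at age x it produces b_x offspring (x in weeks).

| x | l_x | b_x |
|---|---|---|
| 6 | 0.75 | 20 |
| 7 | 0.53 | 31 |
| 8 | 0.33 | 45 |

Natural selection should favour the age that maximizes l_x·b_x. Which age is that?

7

Expected offspring if breeding at age x = l_x × b_x:
  age 6: 0.75 × 20 = 15.000
  age 7: 0.53 × 31 = 16.430
  age 8: 0.33 × 45 = 14.850
Maximum at age 7 (16.430).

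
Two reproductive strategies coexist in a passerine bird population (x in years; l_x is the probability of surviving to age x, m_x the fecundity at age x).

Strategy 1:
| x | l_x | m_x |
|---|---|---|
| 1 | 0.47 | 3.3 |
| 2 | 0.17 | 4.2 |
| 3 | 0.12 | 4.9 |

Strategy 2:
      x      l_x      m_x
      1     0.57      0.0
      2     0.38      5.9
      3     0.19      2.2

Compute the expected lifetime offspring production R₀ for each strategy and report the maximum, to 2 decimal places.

Strategy 1: R₀ = 0.47×3.3 + 0.17×4.2 + 0.12×4.9 = 2.8530
Strategy 2: R₀ = 0.57×0.0 + 0.38×5.9 + 0.19×2.2 = 2.6600
Highest R₀: strategy 1 with 2.8530.

2.85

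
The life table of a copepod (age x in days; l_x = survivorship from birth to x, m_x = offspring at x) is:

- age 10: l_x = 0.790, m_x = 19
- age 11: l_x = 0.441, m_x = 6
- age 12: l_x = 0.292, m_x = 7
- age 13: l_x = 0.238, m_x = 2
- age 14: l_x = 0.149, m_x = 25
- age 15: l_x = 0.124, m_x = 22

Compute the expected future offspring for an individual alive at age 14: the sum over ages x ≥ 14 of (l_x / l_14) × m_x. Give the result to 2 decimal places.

43.31

l_14 = 0.149. Conditional survival from age 14 to x is l_x / l_14.
  x=14: (0.149/0.149) × 25 = 25.0000
  x=15: (0.124/0.149) × 22 = 18.3087
Sum = 25.0000 + 18.3087 = 43.3087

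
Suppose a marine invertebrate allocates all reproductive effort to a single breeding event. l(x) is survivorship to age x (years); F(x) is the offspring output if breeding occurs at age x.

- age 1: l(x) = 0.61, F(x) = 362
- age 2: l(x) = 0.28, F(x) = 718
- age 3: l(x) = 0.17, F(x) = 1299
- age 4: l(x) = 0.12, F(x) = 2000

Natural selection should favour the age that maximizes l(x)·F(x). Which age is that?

4

Expected offspring if breeding at age x = l(x) × F(x):
  age 1: 0.61 × 362 = 220.820
  age 2: 0.28 × 718 = 201.040
  age 3: 0.17 × 1299 = 220.830
  age 4: 0.12 × 2000 = 240.000
Maximum at age 4 (240.000).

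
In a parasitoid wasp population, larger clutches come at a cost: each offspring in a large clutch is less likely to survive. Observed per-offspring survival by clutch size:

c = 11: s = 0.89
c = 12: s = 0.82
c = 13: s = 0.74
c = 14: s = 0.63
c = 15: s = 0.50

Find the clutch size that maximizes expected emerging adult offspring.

12

Expected emerging adult offspring = c × s(c):
  c=11: 11 × 0.89 = 9.790
  c=12: 12 × 0.82 = 9.840
  c=13: 13 × 0.74 = 9.620
  c=14: 14 × 0.63 = 8.820
  c=15: 15 × 0.50 = 7.500
Maximum at c = 12 (9.840 emerging adult offspring).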